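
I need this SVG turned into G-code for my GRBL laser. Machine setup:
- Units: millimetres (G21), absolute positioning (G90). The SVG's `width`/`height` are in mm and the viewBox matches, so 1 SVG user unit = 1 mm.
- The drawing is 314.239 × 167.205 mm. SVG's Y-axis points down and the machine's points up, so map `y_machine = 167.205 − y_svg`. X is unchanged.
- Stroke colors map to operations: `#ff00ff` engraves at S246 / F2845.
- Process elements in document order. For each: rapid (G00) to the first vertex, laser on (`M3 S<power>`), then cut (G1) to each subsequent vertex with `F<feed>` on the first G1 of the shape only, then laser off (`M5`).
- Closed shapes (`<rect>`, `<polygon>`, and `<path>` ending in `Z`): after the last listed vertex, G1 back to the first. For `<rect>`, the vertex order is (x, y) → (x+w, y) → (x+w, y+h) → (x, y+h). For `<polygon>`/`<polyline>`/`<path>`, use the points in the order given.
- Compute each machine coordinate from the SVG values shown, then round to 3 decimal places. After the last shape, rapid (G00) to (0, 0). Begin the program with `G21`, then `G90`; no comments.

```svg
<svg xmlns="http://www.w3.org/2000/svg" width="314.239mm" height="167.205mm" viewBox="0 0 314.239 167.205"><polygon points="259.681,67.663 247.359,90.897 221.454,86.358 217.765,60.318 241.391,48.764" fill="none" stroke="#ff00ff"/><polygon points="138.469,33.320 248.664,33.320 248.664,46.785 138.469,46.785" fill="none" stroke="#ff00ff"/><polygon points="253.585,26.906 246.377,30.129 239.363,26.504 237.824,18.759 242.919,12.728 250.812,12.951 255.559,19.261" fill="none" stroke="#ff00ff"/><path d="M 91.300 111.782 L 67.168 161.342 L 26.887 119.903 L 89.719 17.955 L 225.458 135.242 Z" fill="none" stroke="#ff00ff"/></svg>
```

viewBox `0 0 314.239 167.205` with mm width/height → 1 unit = 1 mm. Flip: y_m = 167.205 − y_svg.

**Shape 1** — `<polygon>` regular polygon, stroke `#ff00ff` → engrave (S246, F2845). Machine vertices: (259.681,99.542) → (247.359,76.308) → (221.454,80.847) → (217.765,106.887) → (241.391,118.441) → (259.681,99.542). Closed: final G1 returns to the first vertex.

**Shape 2** — `<polygon>` rectangle, stroke `#ff00ff` → engrave (S246, F2845). Machine vertices: (138.469,133.885) → (248.664,133.885) → (248.664,120.420) → (138.469,120.420) → (138.469,133.885). Closed: final G1 returns to the first vertex.

**Shape 3** — `<polygon>` regular polygon, stroke `#ff00ff` → engrave (S246, F2845). Machine vertices: (253.585,140.299) → (246.377,137.076) → (239.363,140.701) → (237.824,148.446) → (242.919,154.477) → (250.812,154.254) → (255.559,147.944) → (253.585,140.299). Closed: final G1 returns to the first vertex.

**Shape 4** — `<path>` closed polygon, stroke `#ff00ff` → engrave (S246, F2845). Machine vertices: (91.300,55.423) → (67.168,5.863) → (26.887,47.302) → (89.719,149.250) → (225.458,31.963) → (91.300,55.423). Closed: final G1 returns to the first vertex.

G21
G90
G00 X259.681 Y99.542
M3 S246
G1 X247.359 Y76.308 F2845
G1 X221.454 Y80.847
G1 X217.765 Y106.887
G1 X241.391 Y118.441
G1 X259.681 Y99.542
M5
G00 X138.469 Y133.885
M3 S246
G1 X248.664 Y133.885 F2845
G1 X248.664 Y120.420
G1 X138.469 Y120.420
G1 X138.469 Y133.885
M5
G00 X253.585 Y140.299
M3 S246
G1 X246.377 Y137.076 F2845
G1 X239.363 Y140.701
G1 X237.824 Y148.446
G1 X242.919 Y154.477
G1 X250.812 Y154.254
G1 X255.559 Y147.944
G1 X253.585 Y140.299
M5
G00 X91.300 Y55.423
M3 S246
G1 X67.168 Y5.863 F2845
G1 X26.887 Y47.302
G1 X89.719 Y149.250
G1 X225.458 Y31.963
G1 X91.300 Y55.423
M5
G00 X0.000 Y0.000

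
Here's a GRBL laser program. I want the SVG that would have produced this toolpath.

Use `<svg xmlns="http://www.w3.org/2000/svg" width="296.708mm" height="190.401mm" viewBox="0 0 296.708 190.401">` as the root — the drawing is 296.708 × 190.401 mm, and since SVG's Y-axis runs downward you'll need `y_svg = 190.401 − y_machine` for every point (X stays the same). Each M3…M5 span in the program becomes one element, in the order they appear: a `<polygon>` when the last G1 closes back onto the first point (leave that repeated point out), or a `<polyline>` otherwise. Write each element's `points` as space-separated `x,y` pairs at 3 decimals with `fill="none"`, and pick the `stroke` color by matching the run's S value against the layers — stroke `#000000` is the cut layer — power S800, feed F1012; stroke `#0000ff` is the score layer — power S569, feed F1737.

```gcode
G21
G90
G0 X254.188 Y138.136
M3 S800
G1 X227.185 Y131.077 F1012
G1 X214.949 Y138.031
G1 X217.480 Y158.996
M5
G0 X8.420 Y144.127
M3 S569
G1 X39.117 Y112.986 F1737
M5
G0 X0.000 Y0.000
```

Each laser-on run becomes one SVG element. Flip Y back into SVG space with y_svg = 190.401 − y_machine.

Run 1: the run's S800 means `#000000` (cut). The run is open, so emit a `<polyline>` with points (Y-flipped): 254.188,52.265 227.185,59.324 214.949,52.370 217.480,31.405.

Run 2: the run's S569 means `#0000ff` (score). The run is open, so emit a `<polyline>` with points (Y-flipped): 8.420,46.274 39.117,77.415.

<svg xmlns="http://www.w3.org/2000/svg" width="296.708mm" height="190.401mm" viewBox="0 0 296.708 190.401">
  <polyline points="254.188,52.265 227.185,59.324 214.949,52.370 217.480,31.405" fill="none" stroke="#000000"/>
  <polyline points="8.420,46.274 39.117,77.415" fill="none" stroke="#0000ff"/>
</svg>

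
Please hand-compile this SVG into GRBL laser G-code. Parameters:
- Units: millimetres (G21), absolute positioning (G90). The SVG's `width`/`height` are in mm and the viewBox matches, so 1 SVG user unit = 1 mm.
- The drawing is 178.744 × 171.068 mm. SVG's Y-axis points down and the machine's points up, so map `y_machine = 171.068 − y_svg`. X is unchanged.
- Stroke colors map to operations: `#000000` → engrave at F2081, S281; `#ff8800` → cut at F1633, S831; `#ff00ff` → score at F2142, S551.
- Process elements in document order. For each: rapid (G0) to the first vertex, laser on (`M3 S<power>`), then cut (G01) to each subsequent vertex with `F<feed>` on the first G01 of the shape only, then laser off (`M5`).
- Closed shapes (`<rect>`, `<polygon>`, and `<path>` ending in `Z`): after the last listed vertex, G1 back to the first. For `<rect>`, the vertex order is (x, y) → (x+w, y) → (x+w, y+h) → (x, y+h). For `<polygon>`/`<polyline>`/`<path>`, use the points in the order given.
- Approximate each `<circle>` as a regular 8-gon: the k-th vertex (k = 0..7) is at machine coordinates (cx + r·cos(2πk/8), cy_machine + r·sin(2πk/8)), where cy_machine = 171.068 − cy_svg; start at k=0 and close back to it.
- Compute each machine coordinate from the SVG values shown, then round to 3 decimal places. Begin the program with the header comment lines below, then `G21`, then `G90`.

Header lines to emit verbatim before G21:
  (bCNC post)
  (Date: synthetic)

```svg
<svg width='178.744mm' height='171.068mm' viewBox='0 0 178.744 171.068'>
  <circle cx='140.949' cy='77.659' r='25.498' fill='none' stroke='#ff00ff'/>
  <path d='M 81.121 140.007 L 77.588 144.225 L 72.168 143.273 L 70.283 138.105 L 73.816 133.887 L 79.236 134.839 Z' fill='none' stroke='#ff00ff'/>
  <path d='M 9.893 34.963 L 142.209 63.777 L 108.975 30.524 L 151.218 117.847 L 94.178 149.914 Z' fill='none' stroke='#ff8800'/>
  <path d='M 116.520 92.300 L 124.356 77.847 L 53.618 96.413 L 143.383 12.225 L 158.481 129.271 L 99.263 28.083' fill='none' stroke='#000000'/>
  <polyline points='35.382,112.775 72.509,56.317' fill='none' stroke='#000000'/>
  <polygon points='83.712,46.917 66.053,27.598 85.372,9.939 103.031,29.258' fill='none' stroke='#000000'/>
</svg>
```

1 u = 1 mm; y_m = 171.068 − y.

[1] `<circle>` circle, #ff00ff→score S551 F2142: (166.447,93.409) → (158.979,111.439) → (140.949,118.907) → (122.919,111.439) → (115.451,93.409) → (122.919,75.379) → (140.949,67.911) → (158.979,75.379) → (166.447,93.409) (closed)

[2] `<path>` regular polygon, #ff00ff→score S551 F2142: (81.121,31.061) → (77.588,26.843) → (72.168,27.795) → (70.283,32.963) → (73.816,37.181) → (79.236,36.229) → (81.121,31.061) (closed)

[3] `<path>` closed polygon, #ff8800→cut S831 F1633: (9.893,136.105) → (142.209,107.291) → (108.975,140.544) → (151.218,53.221) → (94.178,21.154) → (9.893,136.105) (closed)

[4] `<path>` open polyline, #000000→engrave S281 F2081: (116.520,78.768) → (124.356,93.221) → (53.618,74.655) → (143.383,158.843) → (158.481,41.797) → (99.263,142.985)

[5] `<polyline>` line segment, #000000→engrave S281 F2081: (35.382,58.293) → (72.509,114.751)

[6] `<polygon>` regular polygon, #000000→engrave S281 F2081: (83.712,124.151) → (66.053,143.470) → (85.372,161.129) → (103.031,141.810) → (83.712,124.151) (closed)

(bCNC post)
(Date: synthetic)
G21
G90
G0 X166.447 Y93.409
M3 S551
G01 X158.979 Y111.439 F2142
G01 X140.949 Y118.907
G01 X122.919 Y111.439
G01 X115.451 Y93.409
G01 X122.919 Y75.379
G01 X140.949 Y67.911
G01 X158.979 Y75.379
G01 X166.447 Y93.409
M5
G0 X81.121 Y31.061
M3 S551
G01 X77.588 Y26.843 F2142
G01 X72.168 Y27.795
G01 X70.283 Y32.963
G01 X73.816 Y37.181
G01 X79.236 Y36.229
G01 X81.121 Y31.061
M5
G0 X9.893 Y136.105
M3 S831
G01 X142.209 Y107.291 F1633
G01 X108.975 Y140.544
G01 X151.218 Y53.221
G01 X94.178 Y21.154
G01 X9.893 Y136.105
M5
G0 X116.520 Y78.768
M3 S281
G01 X124.356 Y93.221 F2081
G01 X53.618 Y74.655
G01 X143.383 Y158.843
G01 X158.481 Y41.797
G01 X99.263 Y142.985
M5
G0 X35.382 Y58.293
M3 S281
G01 X72.509 Y114.751 F2081
M5
G0 X83.712 Y124.151
M3 S281
G01 X66.053 Y143.470 F2081
G01 X85.372 Y161.129
G01 X103.031 Y141.810
G01 X83.712 Y124.151
M5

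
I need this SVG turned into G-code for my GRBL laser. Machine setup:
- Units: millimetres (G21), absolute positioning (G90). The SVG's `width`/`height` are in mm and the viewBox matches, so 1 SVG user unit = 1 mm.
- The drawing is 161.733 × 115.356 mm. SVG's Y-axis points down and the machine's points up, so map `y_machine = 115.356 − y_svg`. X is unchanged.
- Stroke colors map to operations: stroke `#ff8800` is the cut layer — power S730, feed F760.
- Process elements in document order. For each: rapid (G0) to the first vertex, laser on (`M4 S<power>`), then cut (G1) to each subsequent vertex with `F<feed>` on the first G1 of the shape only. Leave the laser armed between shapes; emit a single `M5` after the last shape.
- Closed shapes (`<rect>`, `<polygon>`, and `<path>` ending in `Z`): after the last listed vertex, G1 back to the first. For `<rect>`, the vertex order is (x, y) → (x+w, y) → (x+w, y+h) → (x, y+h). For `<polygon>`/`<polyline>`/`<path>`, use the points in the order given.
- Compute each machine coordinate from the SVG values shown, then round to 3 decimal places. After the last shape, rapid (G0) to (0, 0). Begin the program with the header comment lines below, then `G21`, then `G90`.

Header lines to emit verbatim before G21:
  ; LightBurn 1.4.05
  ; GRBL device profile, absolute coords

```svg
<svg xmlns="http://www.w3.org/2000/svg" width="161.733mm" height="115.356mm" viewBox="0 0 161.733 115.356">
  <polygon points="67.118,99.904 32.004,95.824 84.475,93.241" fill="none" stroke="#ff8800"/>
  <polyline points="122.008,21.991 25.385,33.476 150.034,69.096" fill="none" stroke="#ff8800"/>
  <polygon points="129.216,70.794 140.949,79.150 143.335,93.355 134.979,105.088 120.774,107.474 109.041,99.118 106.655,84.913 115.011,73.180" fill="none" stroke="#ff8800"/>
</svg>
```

; LightBurn 1.4.05
; GRBL device profile, absolute coords
G21
G90
G0 X67.118 Y15.452
M4 S730
G1 X32.004 Y19.532 F760
G1 X84.475 Y22.115
G1 X67.118 Y15.452
G0 X122.008 Y93.365
M4 S730
G1 X25.385 Y81.880 F760
G1 X150.034 Y46.260
G0 X129.216 Y44.562
M4 S730
G1 X140.949 Y36.206 F760
G1 X143.335 Y22.001
G1 X134.979 Y10.268
G1 X120.774 Y7.882
G1 X109.041 Y16.238
G1 X106.655 Y30.443
G1 X115.011 Y42.176
G1 X129.216 Y44.562
M5
G0 X0.000 Y0.000

viewBox `0 0 161.733 115.356` with mm width/height → 1 unit = 1 mm. Flip: y_m = 115.356 − y_svg.

**Shape 1** — `<polygon>` closed polygon, stroke `#ff8800` → cut (S730, F760). Machine vertices: (67.118,15.452) → (32.004,19.532) → (84.475,22.115) → (67.118,15.452). Closed: final G1 returns to the first vertex.

**Shape 2** — `<polyline>` open polyline, stroke `#ff8800` → cut (S730, F760). Machine vertices: (122.008,93.365) → (25.385,81.880) → (150.034,46.260). Open path.

**Shape 3** — `<polygon>` regular polygon, stroke `#ff8800` → cut (S730, F760). Machine vertices: (129.216,44.562) → (140.949,36.206) → (143.335,22.001) → (134.979,10.268) → (120.774,7.882) → (109.041,16.238) → (106.655,30.443) → (115.011,42.176) → (129.216,44.562). Closed: final G1 returns to the first vertex.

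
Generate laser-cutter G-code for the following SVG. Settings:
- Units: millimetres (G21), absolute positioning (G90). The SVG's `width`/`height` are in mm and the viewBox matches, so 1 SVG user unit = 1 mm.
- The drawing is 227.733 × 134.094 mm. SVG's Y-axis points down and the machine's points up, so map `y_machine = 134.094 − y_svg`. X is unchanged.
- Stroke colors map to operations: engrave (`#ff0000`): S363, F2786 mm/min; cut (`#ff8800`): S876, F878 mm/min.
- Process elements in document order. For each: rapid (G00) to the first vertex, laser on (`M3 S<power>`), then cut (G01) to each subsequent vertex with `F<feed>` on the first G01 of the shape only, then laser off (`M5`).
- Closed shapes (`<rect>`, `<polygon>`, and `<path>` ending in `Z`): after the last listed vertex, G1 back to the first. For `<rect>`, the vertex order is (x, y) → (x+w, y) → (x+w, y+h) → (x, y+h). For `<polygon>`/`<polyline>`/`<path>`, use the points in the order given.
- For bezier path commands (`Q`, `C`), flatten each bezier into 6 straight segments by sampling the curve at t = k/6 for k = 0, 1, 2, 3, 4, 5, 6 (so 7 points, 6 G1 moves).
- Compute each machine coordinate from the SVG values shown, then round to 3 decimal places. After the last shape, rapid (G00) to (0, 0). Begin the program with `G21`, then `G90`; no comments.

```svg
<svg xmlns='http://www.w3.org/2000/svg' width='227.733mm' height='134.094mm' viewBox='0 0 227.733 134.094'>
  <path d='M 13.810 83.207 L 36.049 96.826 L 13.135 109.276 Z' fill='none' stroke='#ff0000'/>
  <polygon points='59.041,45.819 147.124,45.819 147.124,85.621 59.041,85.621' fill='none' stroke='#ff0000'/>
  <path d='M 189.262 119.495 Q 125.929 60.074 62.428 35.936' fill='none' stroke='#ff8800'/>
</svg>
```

G21
G90
G00 X13.810 Y50.887
M3 S363
G01 X36.049 Y37.268 F2786
G01 X13.135 Y24.818
G01 X13.810 Y50.887
M5
G00 X59.041 Y88.275
M3 S363
G01 X147.124 Y88.275 F2786
G01 X147.124 Y48.473
G01 X59.041 Y48.473
G01 X59.041 Y88.275
M5
G00 X189.262 Y14.599
M3 S876
G01 X168.146 Y33.426 F878
G01 X147.021 Y50.293
G01 X125.887 Y65.199
G01 X104.743 Y78.146
G01 X83.590 Y89.132
G01 X62.428 Y98.158
M5
G00 X0.000 Y0.000

Since the viewBox matches the mm dimensions, user units are millimetres directly. The only transform is the Y-flip y_m = 134.094 − y_svg.

Shape 1 is a regular polygon drawn with `<path>`. Its stroke #ff0000 means engrave at S363, F2786. After flipping Y the toolpath is (13.810,50.887) → (36.049,37.268) → (13.135,24.818) → (13.810,50.887), returning to the start.

Shape 2 is a rectangle drawn with `<polygon>`. Its stroke #ff0000 means engrave at S363, F2786. After flipping Y the toolpath is (59.041,88.275) → (147.124,88.275) → (147.124,48.473) → (59.041,48.473) → (59.041,88.275), returning to the start.

Shape 3 is a quadratic bezier drawn with `<path>`. Its stroke #ff8800 means cut at S876, F878. After flipping Y the toolpath is (189.262,14.599) → (168.146,33.426) → (147.021,50.293) → (125.887,65.199) → (104.743,78.146) → (83.590,89.132) → (62.428,98.158).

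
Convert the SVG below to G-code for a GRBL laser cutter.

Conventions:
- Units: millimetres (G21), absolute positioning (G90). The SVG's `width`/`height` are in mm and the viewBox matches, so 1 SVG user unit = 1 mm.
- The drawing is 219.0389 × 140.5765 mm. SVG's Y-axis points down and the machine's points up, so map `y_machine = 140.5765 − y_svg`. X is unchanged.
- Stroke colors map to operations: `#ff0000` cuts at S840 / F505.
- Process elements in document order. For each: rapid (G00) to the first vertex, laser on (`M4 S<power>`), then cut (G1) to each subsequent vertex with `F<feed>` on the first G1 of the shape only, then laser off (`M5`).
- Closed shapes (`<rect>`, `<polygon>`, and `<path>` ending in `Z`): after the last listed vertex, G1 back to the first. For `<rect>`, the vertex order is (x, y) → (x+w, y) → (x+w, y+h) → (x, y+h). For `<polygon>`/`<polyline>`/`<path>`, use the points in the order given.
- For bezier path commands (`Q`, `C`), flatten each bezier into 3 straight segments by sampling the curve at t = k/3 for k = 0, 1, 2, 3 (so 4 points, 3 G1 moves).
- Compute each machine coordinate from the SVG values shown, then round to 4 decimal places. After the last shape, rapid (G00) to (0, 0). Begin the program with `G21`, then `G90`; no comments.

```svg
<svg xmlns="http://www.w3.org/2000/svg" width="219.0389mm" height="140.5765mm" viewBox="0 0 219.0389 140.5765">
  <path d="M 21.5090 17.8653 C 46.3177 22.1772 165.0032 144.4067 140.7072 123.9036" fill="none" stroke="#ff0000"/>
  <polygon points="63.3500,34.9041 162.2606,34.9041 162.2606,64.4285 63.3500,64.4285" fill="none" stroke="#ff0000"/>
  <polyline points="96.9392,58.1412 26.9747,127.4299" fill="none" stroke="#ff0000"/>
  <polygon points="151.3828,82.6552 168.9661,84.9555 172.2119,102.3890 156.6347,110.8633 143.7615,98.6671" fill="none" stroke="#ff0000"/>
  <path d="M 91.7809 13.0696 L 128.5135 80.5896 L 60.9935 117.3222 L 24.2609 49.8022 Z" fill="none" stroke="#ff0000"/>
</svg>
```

1 u = 1 mm; y_m = 140.5765 − y.

[1] `<path>` cubic bezier, #ff0000→cut S840 F505: (21.5090,122.7112) → (68.8374,88.7471) → (126.1152,34.0936) → (140.7072,16.6729)

[2] `<polygon>` rectangle, #ff0000→cut S840 F505: (63.3500,105.6724) → (162.2606,105.6724) → (162.2606,76.1480) → (63.3500,76.1480) → (63.3500,105.6724) (closed)

[3] `<polyline>` line segment, #ff0000→cut S840 F505: (96.9392,82.4353) → (26.9747,13.1466)

[4] `<polygon>` regular polygon, #ff0000→cut S840 F505: (151.3828,57.9213) → (168.9661,55.6210) → (172.2119,38.1875) → (156.6347,29.7132) → (143.7615,41.9094) → (151.3828,57.9213) (closed)

[5] `<path>` regular polygon, #ff0000→cut S840 F505: (91.7809,127.5069) → (128.5135,59.9869) → (60.9935,23.2543) → (24.2609,90.7743) → (91.7809,127.5069) (closed)

G21
G90
G00 X21.5090 Y122.7112
M4 S840
G1 X68.8374 Y88.7471 F505
G1 X126.1152 Y34.0936
G1 X140.7072 Y16.6729
M5
G00 X63.3500 Y105.6724
M4 S840
G1 X162.2606 Y105.6724 F505
G1 X162.2606 Y76.1480
G1 X63.3500 Y76.1480
G1 X63.3500 Y105.6724
M5
G00 X96.9392 Y82.4353
M4 S840
G1 X26.9747 Y13.1466 F505
M5
G00 X151.3828 Y57.9213
M4 S840
G1 X168.9661 Y55.6210 F505
G1 X172.2119 Y38.1875
G1 X156.6347 Y29.7132
G1 X143.7615 Y41.9094
G1 X151.3828 Y57.9213
M5
G00 X91.7809 Y127.5069
M4 S840
G1 X128.5135 Y59.9869 F505
G1 X60.9935 Y23.2543
G1 X24.2609 Y90.7743
G1 X91.7809 Y127.5069
M5
G00 X0.0000 Y0.0000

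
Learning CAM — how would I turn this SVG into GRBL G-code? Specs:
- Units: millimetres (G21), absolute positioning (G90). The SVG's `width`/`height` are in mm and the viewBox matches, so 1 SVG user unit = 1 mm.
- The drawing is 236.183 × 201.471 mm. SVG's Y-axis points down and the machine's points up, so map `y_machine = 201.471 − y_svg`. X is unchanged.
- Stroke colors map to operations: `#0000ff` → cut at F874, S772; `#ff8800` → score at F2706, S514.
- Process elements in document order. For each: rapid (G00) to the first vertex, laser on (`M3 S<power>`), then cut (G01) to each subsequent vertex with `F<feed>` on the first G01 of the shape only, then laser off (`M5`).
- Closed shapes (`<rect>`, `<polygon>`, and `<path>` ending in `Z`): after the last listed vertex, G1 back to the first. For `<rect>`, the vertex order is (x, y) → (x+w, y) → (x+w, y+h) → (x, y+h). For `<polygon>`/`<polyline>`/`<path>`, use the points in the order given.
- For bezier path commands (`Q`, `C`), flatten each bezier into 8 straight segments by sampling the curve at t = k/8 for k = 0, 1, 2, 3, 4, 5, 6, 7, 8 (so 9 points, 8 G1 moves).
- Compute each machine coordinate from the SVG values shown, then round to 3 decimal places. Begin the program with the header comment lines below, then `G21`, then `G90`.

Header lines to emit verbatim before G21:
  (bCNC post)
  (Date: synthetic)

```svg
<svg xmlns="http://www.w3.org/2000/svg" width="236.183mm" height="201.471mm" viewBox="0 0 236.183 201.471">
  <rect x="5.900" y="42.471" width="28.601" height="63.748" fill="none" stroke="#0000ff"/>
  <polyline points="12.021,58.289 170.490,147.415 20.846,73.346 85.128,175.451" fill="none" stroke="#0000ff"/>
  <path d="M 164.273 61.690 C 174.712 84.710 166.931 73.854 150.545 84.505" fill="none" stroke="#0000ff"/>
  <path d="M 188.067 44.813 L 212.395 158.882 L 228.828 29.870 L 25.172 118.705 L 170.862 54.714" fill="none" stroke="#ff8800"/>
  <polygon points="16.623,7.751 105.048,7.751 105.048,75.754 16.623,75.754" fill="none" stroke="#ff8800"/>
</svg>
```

(bCNC post)
(Date: synthetic)
G21
G90
G00 X5.900 Y159.000
M3 S772
G01 X34.501 Y159.000 F874
G01 X34.501 Y95.252
G01 X5.900 Y95.252
G01 X5.900 Y159.000
M5
G00 X12.021 Y143.182
M3 S772
G01 X170.490 Y54.056 F874
G01 X20.846 Y128.125
G01 X85.128 Y26.020
M5
G00 X164.273 Y139.781
M3 S772
G01 X167.352 Y132.628 F874
G01 X168.836 Y128.002
G01 X168.837 Y125.254
G01 X167.468 Y123.735
G01 X164.842 Y122.796
G01 X161.071 Y121.787
G01 X156.268 Y120.060
G01 X150.545 Y116.966
M5
G00 X188.067 Y156.658
M3 S514
G01 X212.395 Y42.589 F2706
G01 X228.828 Y171.601
G01 X25.172 Y82.766
G01 X170.862 Y146.757
M5
G00 X16.623 Y193.720
M3 S514
G01 X105.048 Y193.720 F2706
G01 X105.048 Y125.717
G01 X16.623 Y125.717
G01 X16.623 Y193.720
M5

Since the viewBox matches the mm dimensions, user units are millimetres directly. The only transform is the Y-flip y_m = 201.471 − y_svg.

Shape 1 is a rectangle drawn with `<rect>`. Its stroke #0000ff means cut at S772, F874. After flipping Y the toolpath is (5.900,159.000) → (34.501,159.000) → (34.501,95.252) → (5.900,95.252) → (5.900,159.000), returning to the start.

Shape 2 is a open polyline drawn with `<polyline>`. Its stroke #0000ff means cut at S772, F874. After flipping Y the toolpath is (12.021,143.182) → (170.490,54.056) → (20.846,128.125) → (85.128,26.020).

Shape 3 is a cubic bezier drawn with `<path>`. Its stroke #0000ff means cut at S772, F874. After flipping Y the toolpath is (164.273,139.781) → (167.352,132.628) → (168.836,128.002) → (168.837,125.254) → (167.468,123.735) → (164.842,122.796) → (161.071,121.787) → (156.268,120.060) → (150.545,116.966).

Shape 4 is a open polyline drawn with `<path>`. Its stroke #ff8800 means score at S514, F2706. After flipping Y the toolpath is (188.067,156.658) → (212.395,42.589) → (228.828,171.601) → (25.172,82.766) → (170.862,146.757).

Shape 5 is a rectangle drawn with `<polygon>`. Its stroke #ff8800 means score at S514, F2706. After flipping Y the toolpath is (16.623,193.720) → (105.048,193.720) → (105.048,125.717) → (16.623,125.717) → (16.623,193.720), returning to the start.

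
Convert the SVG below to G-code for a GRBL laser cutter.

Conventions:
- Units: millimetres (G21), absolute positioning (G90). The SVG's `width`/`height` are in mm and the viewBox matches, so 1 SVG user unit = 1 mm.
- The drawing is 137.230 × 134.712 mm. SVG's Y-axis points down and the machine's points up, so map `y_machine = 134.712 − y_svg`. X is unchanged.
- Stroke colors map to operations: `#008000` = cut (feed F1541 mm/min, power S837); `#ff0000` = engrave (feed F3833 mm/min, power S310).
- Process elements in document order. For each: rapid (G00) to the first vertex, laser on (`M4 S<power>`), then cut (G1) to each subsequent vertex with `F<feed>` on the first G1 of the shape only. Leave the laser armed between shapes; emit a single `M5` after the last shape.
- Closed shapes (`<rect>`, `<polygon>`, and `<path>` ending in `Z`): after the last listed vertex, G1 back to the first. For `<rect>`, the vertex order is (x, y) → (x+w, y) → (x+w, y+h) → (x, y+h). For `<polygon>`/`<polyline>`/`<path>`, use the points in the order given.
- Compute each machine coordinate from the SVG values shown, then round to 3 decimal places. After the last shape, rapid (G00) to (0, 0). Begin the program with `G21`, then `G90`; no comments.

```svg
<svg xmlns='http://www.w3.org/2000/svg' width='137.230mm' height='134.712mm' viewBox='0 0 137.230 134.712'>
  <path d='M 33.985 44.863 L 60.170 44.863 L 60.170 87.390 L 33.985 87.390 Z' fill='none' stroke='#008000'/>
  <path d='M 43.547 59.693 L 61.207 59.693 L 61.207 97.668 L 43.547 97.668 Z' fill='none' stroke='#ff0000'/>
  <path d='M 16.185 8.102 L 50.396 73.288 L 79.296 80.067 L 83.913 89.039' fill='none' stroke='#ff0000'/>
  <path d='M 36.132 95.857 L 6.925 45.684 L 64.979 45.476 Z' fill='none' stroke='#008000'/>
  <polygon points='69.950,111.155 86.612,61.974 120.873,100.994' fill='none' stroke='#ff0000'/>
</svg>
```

Since the viewBox matches the mm dimensions, user units are millimetres directly. The only transform is the Y-flip y_m = 134.712 − y_svg.

Shape 1 is a rectangle drawn with `<path>`. Its stroke #008000 means cut at S837, F1541. After flipping Y the toolpath is (33.985,89.849) → (60.170,89.849) → (60.170,47.322) → (33.985,47.322) → (33.985,89.849), returning to the start.

Shape 2 is a rectangle drawn with `<path>`. Its stroke #ff0000 means engrave at S310, F3833. After flipping Y the toolpath is (43.547,75.019) → (61.207,75.019) → (61.207,37.044) → (43.547,37.044) → (43.547,75.019), returning to the start.

Shape 3 is a open polyline drawn with `<path>`. Its stroke #ff0000 means engrave at S310, F3833. After flipping Y the toolpath is (16.185,126.610) → (50.396,61.424) → (79.296,54.645) → (83.913,45.673).

Shape 4 is a regular polygon drawn with `<path>`. Its stroke #008000 means cut at S837, F1541. After flipping Y the toolpath is (36.132,38.855) → (6.925,89.028) → (64.979,89.236) → (36.132,38.855), returning to the start.

Shape 5 is a regular polygon drawn with `<polygon>`. Its stroke #ff0000 means engrave at S310, F3833. After flipping Y the toolpath is (69.950,23.557) → (86.612,72.738) → (120.873,33.718) → (69.950,23.557), returning to the start.

G21
G90
G00 X33.985 Y89.849
M4 S837
G1 X60.170 Y89.849 F1541
G1 X60.170 Y47.322
G1 X33.985 Y47.322
G1 X33.985 Y89.849
G00 X43.547 Y75.019
M4 S310
G1 X61.207 Y75.019 F3833
G1 X61.207 Y37.044
G1 X43.547 Y37.044
G1 X43.547 Y75.019
G00 X16.185 Y126.610
M4 S310
G1 X50.396 Y61.424 F3833
G1 X79.296 Y54.645
G1 X83.913 Y45.673
G00 X36.132 Y38.855
M4 S837
G1 X6.925 Y89.028 F1541
G1 X64.979 Y89.236
G1 X36.132 Y38.855
G00 X69.950 Y23.557
M4 S310
G1 X86.612 Y72.738 F3833
G1 X120.873 Y33.718
G1 X69.950 Y23.557
M5
G00 X0.000 Y0.000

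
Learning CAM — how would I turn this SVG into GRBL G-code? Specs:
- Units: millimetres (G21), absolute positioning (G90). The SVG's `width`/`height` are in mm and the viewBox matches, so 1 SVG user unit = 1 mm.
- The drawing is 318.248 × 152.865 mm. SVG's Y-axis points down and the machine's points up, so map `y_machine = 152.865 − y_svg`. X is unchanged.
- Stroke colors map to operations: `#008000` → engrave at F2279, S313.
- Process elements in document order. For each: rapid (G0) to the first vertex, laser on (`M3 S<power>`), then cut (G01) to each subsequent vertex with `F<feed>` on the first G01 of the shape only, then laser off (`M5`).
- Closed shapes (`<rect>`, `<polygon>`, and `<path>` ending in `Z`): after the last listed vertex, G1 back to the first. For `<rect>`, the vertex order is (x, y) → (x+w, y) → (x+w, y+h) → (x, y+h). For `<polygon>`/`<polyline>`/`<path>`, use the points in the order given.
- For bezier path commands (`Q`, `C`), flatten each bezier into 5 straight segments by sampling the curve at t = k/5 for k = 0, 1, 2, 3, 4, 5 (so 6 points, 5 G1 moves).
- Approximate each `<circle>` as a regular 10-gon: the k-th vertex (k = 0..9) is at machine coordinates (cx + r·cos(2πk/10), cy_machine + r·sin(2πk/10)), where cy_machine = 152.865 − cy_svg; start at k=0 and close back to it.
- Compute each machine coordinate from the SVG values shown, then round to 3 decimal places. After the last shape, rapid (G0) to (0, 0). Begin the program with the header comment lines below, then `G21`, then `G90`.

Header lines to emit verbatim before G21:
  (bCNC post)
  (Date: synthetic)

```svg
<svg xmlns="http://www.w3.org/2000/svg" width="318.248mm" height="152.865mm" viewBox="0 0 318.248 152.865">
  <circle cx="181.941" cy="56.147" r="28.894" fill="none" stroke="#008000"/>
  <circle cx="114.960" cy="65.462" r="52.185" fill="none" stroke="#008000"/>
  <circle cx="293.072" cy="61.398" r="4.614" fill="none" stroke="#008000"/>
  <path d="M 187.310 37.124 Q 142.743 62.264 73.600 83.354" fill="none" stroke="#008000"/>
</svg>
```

Since the viewBox matches the mm dimensions, user units are millimetres directly. The only transform is the Y-flip y_m = 152.865 − y_svg.

Shape 1 is a circle drawn with `<circle>`. Its stroke #008000 means engrave at S313, F2279. After flipping Y the toolpath is (210.835,96.718) → (205.317,113.701) → (190.870,124.198) → (173.012,124.198) → (158.565,113.701) → (153.047,96.718) → (158.565,79.735) → (173.012,69.238) → (190.870,69.238) → (205.317,79.735) → (210.835,96.718), returning to the start.

Shape 2 is a circle drawn with `<circle>`. Its stroke #008000 means engrave at S313, F2279. After flipping Y the toolpath is (167.145,87.403) → (157.179,118.077) → (131.086,137.034) → (98.834,137.034) → (72.741,118.077) → (62.775,87.403) → (72.741,56.729) → (98.834,37.772) → (131.086,37.772) → (157.179,56.729) → (167.145,87.403), returning to the start.

Shape 3 is a circle drawn with `<circle>`. Its stroke #008000 means engrave at S313, F2279. After flipping Y the toolpath is (297.686,91.467) → (296.805,94.179) → (294.498,95.855) → (291.646,95.855) → (289.339,94.179) → (288.458,91.467) → (289.339,88.755) → (291.646,87.079) → (294.498,87.079) → (296.805,88.755) → (297.686,91.467), returning to the start.

Shape 4 is a quadratic bezier drawn with `<path>`. Its stroke #008000 means engrave at S313, F2279. After flipping Y the toolpath is (187.310,115.741) → (168.500,105.847) → (147.724,96.277) → (124.982,87.031) → (100.274,78.109) → (73.600,69.511).

(bCNC post)
(Date: synthetic)
G21
G90
G0 X210.835 Y96.718
M3 S313
G01 X205.317 Y113.701 F2279
G01 X190.870 Y124.198
G01 X173.012 Y124.198
G01 X158.565 Y113.701
G01 X153.047 Y96.718
G01 X158.565 Y79.735
G01 X173.012 Y69.238
G01 X190.870 Y69.238
G01 X205.317 Y79.735
G01 X210.835 Y96.718
M5
G0 X167.145 Y87.403
M3 S313
G01 X157.179 Y118.077 F2279
G01 X131.086 Y137.034
G01 X98.834 Y137.034
G01 X72.741 Y118.077
G01 X62.775 Y87.403
G01 X72.741 Y56.729
G01 X98.834 Y37.772
G01 X131.086 Y37.772
G01 X157.179 Y56.729
G01 X167.145 Y87.403
M5
G0 X297.686 Y91.467
M3 S313
G01 X296.805 Y94.179 F2279
G01 X294.498 Y95.855
G01 X291.646 Y95.855
G01 X289.339 Y94.179
G01 X288.458 Y91.467
G01 X289.339 Y88.755
G01 X291.646 Y87.079
G01 X294.498 Y87.079
G01 X296.805 Y88.755
G01 X297.686 Y91.467
M5
G0 X187.310 Y115.741
M3 S313
G01 X168.500 Y105.847 F2279
G01 X147.724 Y96.277
G01 X124.982 Y87.031
G01 X100.274 Y78.109
G01 X73.600 Y69.511
M5
G0 X0.000 Y0.000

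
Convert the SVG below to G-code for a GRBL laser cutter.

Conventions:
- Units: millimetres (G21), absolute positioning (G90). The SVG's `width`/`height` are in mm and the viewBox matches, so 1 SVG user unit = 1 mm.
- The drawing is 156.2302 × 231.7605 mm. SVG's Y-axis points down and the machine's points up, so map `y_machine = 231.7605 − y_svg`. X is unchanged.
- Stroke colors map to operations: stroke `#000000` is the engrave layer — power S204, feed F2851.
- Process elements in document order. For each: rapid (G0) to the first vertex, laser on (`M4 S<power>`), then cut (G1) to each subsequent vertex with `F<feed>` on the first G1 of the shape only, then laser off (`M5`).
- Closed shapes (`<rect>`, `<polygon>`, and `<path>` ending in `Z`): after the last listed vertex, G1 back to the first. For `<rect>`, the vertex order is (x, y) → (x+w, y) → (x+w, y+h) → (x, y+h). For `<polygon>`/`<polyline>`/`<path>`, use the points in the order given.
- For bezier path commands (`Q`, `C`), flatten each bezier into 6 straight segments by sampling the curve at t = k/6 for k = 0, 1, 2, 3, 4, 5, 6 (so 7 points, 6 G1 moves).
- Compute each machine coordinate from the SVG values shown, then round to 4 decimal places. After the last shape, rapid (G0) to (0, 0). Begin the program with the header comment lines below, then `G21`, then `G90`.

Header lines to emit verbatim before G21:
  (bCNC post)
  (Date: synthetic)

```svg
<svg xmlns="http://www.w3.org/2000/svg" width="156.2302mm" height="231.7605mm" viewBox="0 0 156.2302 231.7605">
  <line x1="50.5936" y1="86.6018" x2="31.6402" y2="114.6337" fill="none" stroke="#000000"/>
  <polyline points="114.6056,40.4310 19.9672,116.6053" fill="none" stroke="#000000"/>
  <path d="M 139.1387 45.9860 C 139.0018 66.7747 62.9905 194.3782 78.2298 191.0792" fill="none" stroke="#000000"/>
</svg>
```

(bCNC post)
(Date: synthetic)
G21
G90
G0 X50.5936 Y145.1587
M4 S204
G1 X31.6402 Y117.1268 F2851
M5
G0 X114.6056 Y191.3295
M4 S204
G1 X19.9672 Y115.1552 F2851
M5
G0 X139.1387 Y185.7745
M4 S204
G1 X133.5211 Y167.5795 F2851
G1 X119.9001 Y138.1852
G1 X102.9182 Y104.1950
G1 X87.2176 Y72.2121
G1 X77.4406 Y48.8398
G1 X78.2298 Y40.6813
M5
G0 X0.0000 Y0.0000

Since the viewBox matches the mm dimensions, user units are millimetres directly. The only transform is the Y-flip y_m = 231.7605 − y_svg.

Shape 1 is a line segment drawn with `<line>`. Its stroke #000000 means engrave at S204, F2851. After flipping Y the toolpath is (50.5936,145.1587) → (31.6402,117.1268).

Shape 2 is a line segment drawn with `<polyline>`. Its stroke #000000 means engrave at S204, F2851. After flipping Y the toolpath is (114.6056,191.3295) → (19.9672,115.1552).

Shape 3 is a cubic bezier drawn with `<path>`. Its stroke #000000 means engrave at S204, F2851. After flipping Y the toolpath is (139.1387,185.7745) → (133.5211,167.5795) → (119.9001,138.1852) → (102.9182,104.1950) → (87.2176,72.2121) → (77.4406,48.8398) → (78.2298,40.6813).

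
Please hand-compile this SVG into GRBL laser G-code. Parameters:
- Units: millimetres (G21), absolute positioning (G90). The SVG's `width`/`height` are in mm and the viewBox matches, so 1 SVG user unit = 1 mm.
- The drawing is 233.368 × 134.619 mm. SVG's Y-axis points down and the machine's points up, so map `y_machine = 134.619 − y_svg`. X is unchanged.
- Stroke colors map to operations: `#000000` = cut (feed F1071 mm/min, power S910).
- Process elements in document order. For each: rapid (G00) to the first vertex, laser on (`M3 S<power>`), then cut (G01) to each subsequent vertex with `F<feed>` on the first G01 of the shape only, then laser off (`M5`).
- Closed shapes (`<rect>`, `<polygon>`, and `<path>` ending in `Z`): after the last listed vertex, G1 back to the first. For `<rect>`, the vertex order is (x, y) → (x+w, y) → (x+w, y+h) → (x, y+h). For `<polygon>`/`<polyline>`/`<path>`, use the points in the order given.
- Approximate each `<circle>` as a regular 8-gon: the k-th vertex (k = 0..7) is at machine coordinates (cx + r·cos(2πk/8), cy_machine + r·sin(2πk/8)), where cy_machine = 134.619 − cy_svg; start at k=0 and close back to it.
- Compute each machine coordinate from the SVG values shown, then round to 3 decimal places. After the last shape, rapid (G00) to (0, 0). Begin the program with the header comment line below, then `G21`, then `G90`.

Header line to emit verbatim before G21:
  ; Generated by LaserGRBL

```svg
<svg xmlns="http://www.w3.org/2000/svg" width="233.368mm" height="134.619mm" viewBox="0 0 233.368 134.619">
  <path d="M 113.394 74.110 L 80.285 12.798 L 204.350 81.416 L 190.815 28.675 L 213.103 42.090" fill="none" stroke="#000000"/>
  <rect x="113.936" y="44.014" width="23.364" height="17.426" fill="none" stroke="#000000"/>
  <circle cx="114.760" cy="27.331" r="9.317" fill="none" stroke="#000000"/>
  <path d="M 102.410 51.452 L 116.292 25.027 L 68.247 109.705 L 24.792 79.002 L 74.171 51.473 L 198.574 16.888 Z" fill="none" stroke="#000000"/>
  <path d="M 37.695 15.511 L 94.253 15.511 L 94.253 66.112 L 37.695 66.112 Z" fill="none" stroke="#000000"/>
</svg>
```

; Generated by LaserGRBL
G21
G90
G00 X113.394 Y60.509
M3 S910
G01 X80.285 Y121.821 F1071
G01 X204.350 Y53.203
G01 X190.815 Y105.944
G01 X213.103 Y92.529
M5
G00 X113.936 Y90.605
M3 S910
G01 X137.300 Y90.605 F1071
G01 X137.300 Y73.179
G01 X113.936 Y73.179
G01 X113.936 Y90.605
M5
G00 X124.077 Y107.288
M3 S910
G01 X121.348 Y113.876 F1071
G01 X114.760 Y116.605
G01 X108.172 Y113.876
G01 X105.443 Y107.288
G01 X108.172 Y100.700
G01 X114.760 Y97.971
G01 X121.348 Y100.700
G01 X124.077 Y107.288
M5
G00 X102.410 Y83.167
M3 S910
G01 X116.292 Y109.592 F1071
G01 X68.247 Y24.914
G01 X24.792 Y55.617
G01 X74.171 Y83.146
G01 X198.574 Y117.731
G01 X102.410 Y83.167
M5
G00 X37.695 Y119.108
M3 S910
G01 X94.253 Y119.108 F1071
G01 X94.253 Y68.507
G01 X37.695 Y68.507
G01 X37.695 Y119.108
M5
G00 X0.000 Y0.000

viewBox `0 0 233.368 134.619` with mm width/height → 1 unit = 1 mm. Flip: y_m = 134.619 − y_svg.

**Shape 1** — `<path>` open polyline, stroke `#000000` → cut (S910, F1071). Machine vertices: (113.394,60.509) → (80.285,121.821) → (204.350,53.203) → (190.815,105.944) → (213.103,92.529). Open path.

**Shape 2** — `<rect>` rectangle, stroke `#000000` → cut (S910, F1071). Machine vertices: (113.936,90.605) → (137.300,90.605) → (137.300,73.179) → (113.936,73.179) → (113.936,90.605). Closed: final G1 returns to the first vertex.

**Shape 3** — `<circle>` circle, stroke `#000000` → cut (S910, F1071). Machine vertices: (124.077,107.288) → (121.348,113.876) → (114.760,116.605) → (108.172,113.876) → (105.443,107.288) → (108.172,100.700) → (114.760,97.971) → (121.348,100.700) → (124.077,107.288). Closed: final G1 returns to the first vertex.

**Shape 4** — `<path>` closed polygon, stroke `#000000` → cut (S910, F1071). Machine vertices: (102.410,83.167) → (116.292,109.592) → (68.247,24.914) → (24.792,55.617) → (74.171,83.146) → (198.574,117.731) → (102.410,83.167). Closed: final G1 returns to the first vertex.

**Shape 5** — `<path>` rectangle, stroke `#000000` → cut (S910, F1071). Machine vertices: (37.695,119.108) → (94.253,119.108) → (94.253,68.507) → (37.695,68.507) → (37.695,119.108). Closed: final G1 returns to the first vertex.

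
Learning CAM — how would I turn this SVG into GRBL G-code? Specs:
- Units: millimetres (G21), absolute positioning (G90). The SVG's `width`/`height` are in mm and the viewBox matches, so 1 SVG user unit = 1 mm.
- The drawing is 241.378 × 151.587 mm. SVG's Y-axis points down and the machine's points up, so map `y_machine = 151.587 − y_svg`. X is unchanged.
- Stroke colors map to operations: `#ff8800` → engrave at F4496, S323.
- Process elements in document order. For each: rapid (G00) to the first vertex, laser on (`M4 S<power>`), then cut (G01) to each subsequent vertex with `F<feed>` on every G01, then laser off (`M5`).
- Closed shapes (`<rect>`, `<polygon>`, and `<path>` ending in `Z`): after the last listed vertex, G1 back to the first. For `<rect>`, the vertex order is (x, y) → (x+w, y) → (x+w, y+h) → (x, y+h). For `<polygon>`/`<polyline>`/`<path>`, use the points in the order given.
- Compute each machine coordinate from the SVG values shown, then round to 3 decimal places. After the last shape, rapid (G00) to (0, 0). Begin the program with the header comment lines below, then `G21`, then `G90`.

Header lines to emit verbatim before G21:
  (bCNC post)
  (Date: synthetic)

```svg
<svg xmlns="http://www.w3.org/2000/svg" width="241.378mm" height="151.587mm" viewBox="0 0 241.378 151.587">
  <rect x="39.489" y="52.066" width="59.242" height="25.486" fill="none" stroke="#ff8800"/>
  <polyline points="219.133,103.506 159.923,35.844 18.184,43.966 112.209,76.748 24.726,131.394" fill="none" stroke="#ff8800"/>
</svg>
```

Since the viewBox matches the mm dimensions, user units are millimetres directly. The only transform is the Y-flip y_m = 151.587 − y_svg.

Shape 1 is a rectangle drawn with `<rect>`. Its stroke #ff8800 means engrave at S323, F4496. After flipping Y the toolpath is (39.489,99.521) → (98.731,99.521) → (98.731,74.035) → (39.489,74.035) → (39.489,99.521), returning to the start.

Shape 2 is a open polyline drawn with `<polyline>`. Its stroke #ff8800 means engrave at S323, F4496. After flipping Y the toolpath is (219.133,48.081) → (159.923,115.743) → (18.184,107.621) → (112.209,74.839) → (24.726,20.193).

(bCNC post)
(Date: synthetic)
G21
G90
G00 X39.489 Y99.521
M4 S323
G01 X98.731 Y99.521 F4496
G01 X98.731 Y74.035 F4496
G01 X39.489 Y74.035 F4496
G01 X39.489 Y99.521 F4496
M5
G00 X219.133 Y48.081
M4 S323
G01 X159.923 Y115.743 F4496
G01 X18.184 Y107.621 F4496
G01 X112.209 Y74.839 F4496
G01 X24.726 Y20.193 F4496
M5
G00 X0.000 Y0.000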